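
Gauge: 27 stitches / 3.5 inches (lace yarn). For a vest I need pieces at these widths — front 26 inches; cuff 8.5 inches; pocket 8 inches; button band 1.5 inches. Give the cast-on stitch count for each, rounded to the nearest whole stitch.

front 201; cuff 66; pocket 62; button band 12.

Rate = 27/3.5 = 7.714 sts per in.
front: 26 × 7.714 = 200.57 → 201.
cuff: 8.5 × 7.714 = 65.57 → 66.
pocket: 8 × 7.714 = 61.71 → 62.
button band: 1.5 × 7.714 = 11.57 → 12.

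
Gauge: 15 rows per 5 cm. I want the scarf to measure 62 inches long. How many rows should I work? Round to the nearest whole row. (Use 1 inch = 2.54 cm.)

62 in = 157.48 cm.
15 rows / 5 cm = 3 rows per cm.
157.48 × 3 = 472.44 rows.
Round to nearest → 472.

472 rows.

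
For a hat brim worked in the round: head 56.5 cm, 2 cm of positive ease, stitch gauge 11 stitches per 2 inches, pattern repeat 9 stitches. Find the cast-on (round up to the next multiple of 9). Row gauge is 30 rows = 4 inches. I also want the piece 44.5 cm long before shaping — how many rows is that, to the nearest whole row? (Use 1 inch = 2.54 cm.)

Finished = 56.5 + 2 = 58.5 cm.
58.5 cm × 1/2.54 = 23.03 inches.
11/2 = 5.5 sts per in; 23.03 × 5.5 = 126.67 sts.
Next multiple of 9 → 135.
44.5 cm = 17.52 inches; × 7.5 = 131.40 → 131 rows.

Cast on 135 stitches; work 131 rows.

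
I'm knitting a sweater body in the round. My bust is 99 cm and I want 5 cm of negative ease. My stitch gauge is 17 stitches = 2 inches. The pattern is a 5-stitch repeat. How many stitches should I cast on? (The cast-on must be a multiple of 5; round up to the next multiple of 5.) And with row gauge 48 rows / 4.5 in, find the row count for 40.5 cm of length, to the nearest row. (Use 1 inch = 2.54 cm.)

Cast on 315 stitches; work 170 rows.

Finished = 99 − 5 = 94 cm.
94 cm × 1/2.54 = 37.01 inches.
17/2 = 8.5 sts per in; 37.01 × 8.5 = 314.57 sts.
Next multiple of 5 → 315.
40.5 cm = 15.94 inches; × 10.667 = 170.08 → 170 rows.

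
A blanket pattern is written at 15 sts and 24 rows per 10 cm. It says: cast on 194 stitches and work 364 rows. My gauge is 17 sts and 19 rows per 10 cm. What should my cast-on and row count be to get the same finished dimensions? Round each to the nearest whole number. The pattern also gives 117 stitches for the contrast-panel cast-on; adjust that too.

Stitches: 194 × 17/15 = 219.87 → 220.
Rows: 364 × 19/24 = 288.17 → 288.
contrast-panel cast-on: 117 × 17/15 = 132.60 → 133.

Cast on 220 stitches; work 288 rows; contrast-panel cast-on 133 stitches.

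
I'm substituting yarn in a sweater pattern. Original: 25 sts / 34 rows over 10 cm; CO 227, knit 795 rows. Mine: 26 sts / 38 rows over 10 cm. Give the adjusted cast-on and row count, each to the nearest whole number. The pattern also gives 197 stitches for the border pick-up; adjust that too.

Stitches: 227 × 26/25 = 236.08 → 236.
Rows: 795 × 38/34 = 888.53 → 889.
border pick-up: 197 × 26/25 = 204.88 → 205.

Cast on 236 stitches; work 889 rows; border pick-up 205 stitches.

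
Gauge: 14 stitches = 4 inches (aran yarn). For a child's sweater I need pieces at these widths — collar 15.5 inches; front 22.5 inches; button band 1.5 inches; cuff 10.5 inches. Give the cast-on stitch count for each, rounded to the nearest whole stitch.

collar 54; front 79; button band 5; cuff 37.

Rate = 14/4 = 3.5 sts per in.
collar: 15.5 × 3.5 = 54.25 → 54.
front: 22.5 × 3.5 = 78.75 → 79.
button band: 1.5 × 3.5 = 5.25 → 5.
cuff: 10.5 × 3.5 = 36.75 → 37.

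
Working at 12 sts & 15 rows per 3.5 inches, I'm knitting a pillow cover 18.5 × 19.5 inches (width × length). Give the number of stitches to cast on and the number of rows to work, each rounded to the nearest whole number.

Cast on 63 stitches and work 84 rows.

Stitch gauge = 12/3.5 = 3.429 sts/in; 18.5 × 3.429 = 63.43 → 63 sts.
Row gauge = 15/3.5 = 4.286 rows/in; 19.5 × 4.286 = 83.57 → 84 rows.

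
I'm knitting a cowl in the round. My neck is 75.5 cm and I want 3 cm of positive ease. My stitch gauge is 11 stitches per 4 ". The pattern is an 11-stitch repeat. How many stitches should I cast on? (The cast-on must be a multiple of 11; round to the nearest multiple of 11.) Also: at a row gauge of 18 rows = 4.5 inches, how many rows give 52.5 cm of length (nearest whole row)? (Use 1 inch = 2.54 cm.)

Finished = 75.5 + 3 = 78.5 cm.
78.5 cm × 1/2.54 = 30.91 inches.
11/4 = 2.75 sts per in; 30.91 × 2.75 = 84.99 sts.
Nearest multiple of 11 → 88.
52.5 cm = 20.67 inches; × 4 = 82.68 → 83 rows.

Cast on 88 stitches; work 83 rows.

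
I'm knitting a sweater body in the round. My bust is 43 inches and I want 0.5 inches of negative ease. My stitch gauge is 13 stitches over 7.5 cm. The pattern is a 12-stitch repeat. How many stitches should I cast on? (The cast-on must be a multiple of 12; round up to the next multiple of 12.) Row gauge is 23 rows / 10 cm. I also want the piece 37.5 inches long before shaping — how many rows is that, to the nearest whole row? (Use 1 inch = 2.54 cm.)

Finished = 43 − 0.5 = 42.5 inches.
42.5 inches × 2.54 = 107.95 cm.
13/7.5 = 1.733 sts per cm; 107.95 × 1.733 = 187.11 sts.
Next multiple of 12 → 192.
37.5 inches = 95.25 cm; × 2.3 = 219.07 → 219 rows.

Cast on 192 stitches; work 219 rows.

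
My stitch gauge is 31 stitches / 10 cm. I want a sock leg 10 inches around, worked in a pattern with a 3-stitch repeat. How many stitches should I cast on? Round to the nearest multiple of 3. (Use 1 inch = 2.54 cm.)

10 in = 10 × 2.54 = 25.40 cm.
31 / 10 = 3.1 sts/cm.
25.40 × 3.1 = 78.74 sts.
→ 78.

Cast on 78 stitches.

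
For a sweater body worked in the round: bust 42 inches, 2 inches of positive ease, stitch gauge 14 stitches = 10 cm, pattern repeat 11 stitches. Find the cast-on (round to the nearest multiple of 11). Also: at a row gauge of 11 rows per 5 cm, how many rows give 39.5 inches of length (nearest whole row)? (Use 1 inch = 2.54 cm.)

Cast on 154 stitches; work 221 rows.

Finished = 42 + 2 = 44 inches.
44 inches × 2.54 = 111.76 cm.
14/10 = 1.4 sts per cm; 111.76 × 1.4 = 156.46 sts.
Nearest multiple of 11 → 154.
39.5 inches = 100.33 cm; × 2.2 = 220.73 → 221 rows.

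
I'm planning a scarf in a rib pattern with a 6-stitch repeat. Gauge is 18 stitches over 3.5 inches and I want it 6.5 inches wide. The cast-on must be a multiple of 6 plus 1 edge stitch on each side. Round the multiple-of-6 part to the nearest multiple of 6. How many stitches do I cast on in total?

18 / 3.5 = 5.143 sts per inch.
6.5 × 5.143 = 33.43 sts.
Less 2 edge sts → 31.43 for the repeat.
Nearest multiple of 6: 30.
Add back 2 edge sts → 32.

CO 32 sts.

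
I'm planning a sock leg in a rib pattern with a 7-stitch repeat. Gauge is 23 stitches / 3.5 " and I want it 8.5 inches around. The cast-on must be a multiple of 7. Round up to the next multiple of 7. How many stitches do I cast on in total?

Cast on 56 stitches.

23 / 3.5 = 6.571 sts per inch.
8.5 × 6.571 = 55.86 sts.
Next multiple of 7: 56.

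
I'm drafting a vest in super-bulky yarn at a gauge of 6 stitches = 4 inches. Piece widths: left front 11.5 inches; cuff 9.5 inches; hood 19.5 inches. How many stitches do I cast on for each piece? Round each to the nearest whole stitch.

Rate = 6/4 = 1.5 sts per in.
left front: 11.5 × 1.5 = 17.25 → 17.
cuff: 9.5 × 1.5 = 14.25 → 14.
hood: 19.5 × 1.5 = 29.25 → 29.

left front 17; cuff 14; hood 29.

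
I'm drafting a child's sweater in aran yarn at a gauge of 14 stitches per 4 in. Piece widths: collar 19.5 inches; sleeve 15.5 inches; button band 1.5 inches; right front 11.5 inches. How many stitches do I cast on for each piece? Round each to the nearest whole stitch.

collar 68; sleeve 54; button band 5; right front 40.

Rate = 14/4 = 3.5 sts per in.
collar: 19.5 × 3.5 = 68.25 → 68.
sleeve: 15.5 × 3.5 = 54.25 → 54.
button band: 1.5 × 3.5 = 5.25 → 5.
right front: 11.5 × 3.5 = 40.25 → 40.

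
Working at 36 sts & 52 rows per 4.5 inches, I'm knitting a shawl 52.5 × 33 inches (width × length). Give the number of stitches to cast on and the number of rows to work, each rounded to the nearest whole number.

Cast on 420 stitches and work 381 rows.

Stitch gauge = 36/4.5 = 8 sts/in; 52.5 × 8 = 420.00 → 420 sts.
Row gauge = 52/4.5 = 11.556 rows/in; 33 × 11.556 = 381.33 → 381 rows.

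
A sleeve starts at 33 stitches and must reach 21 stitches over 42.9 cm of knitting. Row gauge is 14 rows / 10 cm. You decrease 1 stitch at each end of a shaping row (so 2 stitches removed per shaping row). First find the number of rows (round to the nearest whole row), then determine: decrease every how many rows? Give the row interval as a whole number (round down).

Rows = 42.9 × 1.4 = 60.1 → 60 rows.
Stitches to remove: 12 → 6 shaping rows (at 2 st each).
60 / 6 = 10.00 → every 10 rows.

Decrease every 10th row.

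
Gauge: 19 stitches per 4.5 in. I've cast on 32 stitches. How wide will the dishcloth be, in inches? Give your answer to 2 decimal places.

19 stitches / 4.5 inch = 4.222 stitches per inch.
32 / 4.222 = 7.579 inches.

7.58 inches.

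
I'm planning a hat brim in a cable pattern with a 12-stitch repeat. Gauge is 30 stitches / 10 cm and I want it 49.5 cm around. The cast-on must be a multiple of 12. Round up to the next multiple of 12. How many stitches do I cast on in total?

30 / 10 = 3 sts per cm.
49.5 × 3 = 148.50 sts.
Next multiple of 12: 156.

CO 156 sts.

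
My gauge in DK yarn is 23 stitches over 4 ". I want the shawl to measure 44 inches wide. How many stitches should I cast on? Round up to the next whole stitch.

23 stitches / 4 in = 5.75 stitches per inch.
44 × 5.75 = 253.00 stitches.

253 stitches.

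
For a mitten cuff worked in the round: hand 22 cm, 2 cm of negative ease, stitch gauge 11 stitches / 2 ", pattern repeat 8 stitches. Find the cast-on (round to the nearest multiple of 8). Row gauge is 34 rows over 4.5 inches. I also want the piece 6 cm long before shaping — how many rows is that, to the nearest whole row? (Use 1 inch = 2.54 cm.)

Finished = 22 − 2 = 20 cm.
20 cm × 1/2.54 = 7.87 inches.
11/2 = 5.5 sts per in; 7.87 × 5.5 = 43.31 sts.
Nearest multiple of 8 → 40.
6 cm = 2.36 inches; × 7.556 = 17.85 → 18 rows.

Cast on 40 stitches; work 18 rows.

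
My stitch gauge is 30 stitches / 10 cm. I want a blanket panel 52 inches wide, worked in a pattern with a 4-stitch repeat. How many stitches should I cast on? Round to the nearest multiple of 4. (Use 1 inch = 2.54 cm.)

396 stitches.

52 in = 52 × 2.54 = 132.08 cm.
30 / 10 = 3 sts/cm.
132.08 × 3 = 396.24 sts.
→ 396.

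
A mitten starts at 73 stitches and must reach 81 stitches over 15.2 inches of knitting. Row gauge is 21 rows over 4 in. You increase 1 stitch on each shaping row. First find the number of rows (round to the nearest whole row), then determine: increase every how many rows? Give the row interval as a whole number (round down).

Increase every 10th row.

Rows = 15.2 × 5.25 = 79.8 → 80 rows.
Stitches to add: 8 → 8 shaping rows (at 1 st each).
80 / 8 = 10.00 → every 10 rows.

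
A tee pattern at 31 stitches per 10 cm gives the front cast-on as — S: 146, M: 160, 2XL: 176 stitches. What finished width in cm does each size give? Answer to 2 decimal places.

S 47.10 cm; M 51.61 cm; 2XL 56.77 cm.

31/10 = 3.1 sts per cm.
S: 146 / 3.1 = 47.097 → 47.10 cm.
M: 160 / 3.1 = 51.613 → 51.61 cm.
2XL: 176 / 3.1 = 56.774 → 56.77 cm.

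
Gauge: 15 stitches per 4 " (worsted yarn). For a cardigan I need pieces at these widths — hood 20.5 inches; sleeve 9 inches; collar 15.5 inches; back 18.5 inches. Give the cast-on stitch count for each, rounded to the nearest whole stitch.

hood 77; sleeve 34; collar 58; back 69.

Rate = 15/4 = 3.75 sts per in.
hood: 20.5 × 3.75 = 76.88 → 77.
sleeve: 9 × 3.75 = 33.75 → 34.
collar: 15.5 × 3.75 = 58.12 → 58.
back: 18.5 × 3.75 = 69.38 → 69.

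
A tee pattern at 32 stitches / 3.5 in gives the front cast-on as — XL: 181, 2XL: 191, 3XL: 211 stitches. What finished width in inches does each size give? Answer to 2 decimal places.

XL 19.80 inches; 2XL 20.89 inches; 3XL 23.08 inches.

32/3.5 = 9.143 sts per in.
XL: 181 / 9.143 = 19.797 → 19.80 in.
2XL: 191 / 9.143 = 20.891 → 20.89 in.
3XL: 211 / 9.143 = 23.078 → 23.08 in.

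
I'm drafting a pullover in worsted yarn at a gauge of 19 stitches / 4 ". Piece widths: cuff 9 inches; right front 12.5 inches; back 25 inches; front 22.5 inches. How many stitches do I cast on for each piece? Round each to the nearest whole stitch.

cuff 43; right front 59; back 119; front 107.

Rate = 19/4 = 4.75 sts per in.
cuff: 9 × 4.75 = 42.75 → 43.
right front: 12.5 × 4.75 = 59.38 → 59.
back: 25 × 4.75 = 118.75 → 119.
front: 22.5 × 4.75 = 106.88 → 107.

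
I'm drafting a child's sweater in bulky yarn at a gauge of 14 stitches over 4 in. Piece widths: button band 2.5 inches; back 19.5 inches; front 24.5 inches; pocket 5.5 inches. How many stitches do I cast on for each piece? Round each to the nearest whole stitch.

Rate = 14/4 = 3.5 sts per in.
button band: 2.5 × 3.5 = 8.75 → 9.
back: 19.5 × 3.5 = 68.25 → 68.
front: 24.5 × 3.5 = 85.75 → 86.
pocket: 5.5 × 3.5 = 19.25 → 19.

button band 9; back 68; front 86; pocket 19.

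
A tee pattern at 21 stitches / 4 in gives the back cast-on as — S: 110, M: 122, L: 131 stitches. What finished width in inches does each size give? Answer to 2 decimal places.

21/4 = 5.25 sts per in.
S: 110 / 5.25 = 20.952 → 20.95 in.
M: 122 / 5.25 = 23.238 → 23.24 in.
L: 131 / 5.25 = 24.952 → 24.95 in.

S 20.95 inches; M 23.24 inches; L 24.95 inches.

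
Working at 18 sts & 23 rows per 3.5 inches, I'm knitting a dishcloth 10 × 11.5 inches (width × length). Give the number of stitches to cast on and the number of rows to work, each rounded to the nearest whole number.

Stitch gauge = 18/3.5 = 5.143 sts/in; 10 × 5.143 = 51.43 → 51 sts.
Row gauge = 23/3.5 = 6.571 rows/in; 11.5 × 6.571 = 75.57 → 76 rows.

Cast on 51 stitches and work 76 rows.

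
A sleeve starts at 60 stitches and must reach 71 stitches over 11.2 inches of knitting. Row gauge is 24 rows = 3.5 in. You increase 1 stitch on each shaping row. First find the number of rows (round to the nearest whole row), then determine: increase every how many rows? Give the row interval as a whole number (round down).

Increase every 7th row.

Rows = 11.2 × 6.857 = 76.8 → 77 rows.
Stitches to add: 11 → 11 shaping rows (at 1 st each).
77 / 11 = 7.00 → every 7 rows.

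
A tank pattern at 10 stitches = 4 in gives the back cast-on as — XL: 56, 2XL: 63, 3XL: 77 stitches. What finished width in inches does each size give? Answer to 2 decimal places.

XL 22.40 inches; 2XL 25.20 inches; 3XL 30.80 inches.

10/4 = 2.5 sts per in.
XL: 56 / 2.5 = 22.400 → 22.40 in.
2XL: 63 / 2.5 = 25.200 → 25.20 in.
3XL: 77 / 2.5 = 30.800 → 30.80 in.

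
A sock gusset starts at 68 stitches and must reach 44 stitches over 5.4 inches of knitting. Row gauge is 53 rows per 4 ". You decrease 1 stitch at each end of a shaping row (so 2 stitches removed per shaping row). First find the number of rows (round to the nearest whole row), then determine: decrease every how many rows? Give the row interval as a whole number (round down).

Rows = 5.4 × 13.25 = 71.6 → 72 rows.
Stitches to remove: 24 → 12 shaping rows (at 2 st each).
72 / 12 = 6.00 → every 6 rows.

Decrease every 6th row.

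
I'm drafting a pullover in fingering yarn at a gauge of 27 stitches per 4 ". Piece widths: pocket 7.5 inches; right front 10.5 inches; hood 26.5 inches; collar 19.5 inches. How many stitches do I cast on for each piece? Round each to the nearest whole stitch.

pocket 51; right front 71; hood 179; collar 132.

Rate = 27/4 = 6.75 sts per in.
pocket: 7.5 × 6.75 = 50.62 → 51.
right front: 10.5 × 6.75 = 70.88 → 71.
hood: 26.5 × 6.75 = 178.88 → 179.
collar: 19.5 × 6.75 = 131.62 → 132.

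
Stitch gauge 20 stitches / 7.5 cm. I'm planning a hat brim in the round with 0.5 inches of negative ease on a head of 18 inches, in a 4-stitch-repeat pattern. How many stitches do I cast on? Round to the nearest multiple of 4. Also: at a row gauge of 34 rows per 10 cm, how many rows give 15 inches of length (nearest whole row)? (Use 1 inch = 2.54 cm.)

Cast on 120 stitches; work 130 rows.

Finished = 18 − 0.5 = 17.5 inches.
17.5 inches × 2.54 = 44.45 cm.
20/7.5 = 2.667 sts per cm; 44.45 × 2.667 = 118.53 sts.
Nearest multiple of 4 → 120.
15 inches = 38.10 cm; × 3.4 = 129.54 → 130 rows.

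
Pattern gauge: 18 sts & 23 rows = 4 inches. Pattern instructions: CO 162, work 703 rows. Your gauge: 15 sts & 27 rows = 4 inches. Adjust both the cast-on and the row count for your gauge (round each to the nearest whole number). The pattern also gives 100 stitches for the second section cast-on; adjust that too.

Cast on 135 stitches; work 825 rows; second section cast-on 83 stitches.

Stitches: 162 × 15/18 = 135.00 → 135.
Rows: 703 × 27/23 = 825.26 → 825.
second section cast-on: 100 × 15/18 = 83.33 → 83.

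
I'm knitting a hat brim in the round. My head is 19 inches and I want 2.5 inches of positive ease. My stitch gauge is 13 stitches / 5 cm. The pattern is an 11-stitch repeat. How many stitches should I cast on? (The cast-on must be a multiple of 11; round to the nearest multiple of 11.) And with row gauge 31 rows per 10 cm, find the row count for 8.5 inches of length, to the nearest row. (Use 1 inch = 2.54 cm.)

Finished = 19 + 2.5 = 21.5 inches.
21.5 inches × 2.54 = 54.61 cm.
13/5 = 2.6 sts per cm; 54.61 × 2.6 = 141.99 sts.
Nearest multiple of 11 → 143.
8.5 inches = 21.59 cm; × 3.1 = 66.93 → 67 rows.

Cast on 143 stitches; work 67 rows.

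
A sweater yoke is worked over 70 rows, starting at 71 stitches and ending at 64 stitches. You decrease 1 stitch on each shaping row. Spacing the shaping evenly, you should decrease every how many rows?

Stitches to remove: |64 − 71| = 7.
Shaping rows needed: 7 / 1 = 7.
70 rows / 7 = every 10 rows.

Decrease every 10th row.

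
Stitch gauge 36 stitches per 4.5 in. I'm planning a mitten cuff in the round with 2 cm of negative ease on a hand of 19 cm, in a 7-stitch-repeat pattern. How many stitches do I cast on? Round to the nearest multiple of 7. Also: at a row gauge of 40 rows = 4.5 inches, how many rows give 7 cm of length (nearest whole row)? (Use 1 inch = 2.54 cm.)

Finished = 19 − 2 = 17 cm.
17 cm × 1/2.54 = 6.69 inches.
36/4.5 = 8 sts per in; 6.69 × 8 = 53.54 sts.
Nearest multiple of 7 → 56.
7 cm = 2.76 inches; × 8.889 = 24.50 → 24 rows.

Cast on 56 stitches; work 24 rows.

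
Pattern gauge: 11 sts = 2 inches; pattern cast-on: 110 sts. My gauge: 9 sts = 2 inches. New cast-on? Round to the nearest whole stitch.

Scale factor = 9 / 11 = 0.818.
110 × 9 / 11 = 90.00 sts.

Cast on 90 stitches.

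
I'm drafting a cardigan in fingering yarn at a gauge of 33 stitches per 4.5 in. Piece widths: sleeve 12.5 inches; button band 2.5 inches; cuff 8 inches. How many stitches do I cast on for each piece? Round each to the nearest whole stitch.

sleeve 92; button band 18; cuff 59.

Rate = 33/4.5 = 7.333 sts per in.
sleeve: 12.5 × 7.333 = 91.67 → 92.
button band: 2.5 × 7.333 = 18.33 → 18.
cuff: 8 × 7.333 = 58.67 → 59.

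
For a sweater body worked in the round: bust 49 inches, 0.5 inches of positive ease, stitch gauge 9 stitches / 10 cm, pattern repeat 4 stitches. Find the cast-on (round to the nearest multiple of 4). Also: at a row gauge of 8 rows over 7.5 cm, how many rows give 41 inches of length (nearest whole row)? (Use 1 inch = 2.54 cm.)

Finished = 49 + 0.5 = 49.5 inches.
49.5 inches × 2.54 = 125.73 cm.
9/10 = 0.9 sts per cm; 125.73 × 0.9 = 113.16 sts.
Nearest multiple of 4 → 112.
41 inches = 104.14 cm; × 1.067 = 111.08 → 111 rows.

Cast on 112 stitches; work 111 rows.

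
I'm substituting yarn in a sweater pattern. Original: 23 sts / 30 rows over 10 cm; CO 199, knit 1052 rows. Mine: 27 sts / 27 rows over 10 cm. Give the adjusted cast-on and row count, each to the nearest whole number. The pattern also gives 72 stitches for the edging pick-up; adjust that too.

Stitches: 199 × 27/23 = 233.61 → 234.
Rows: 1052 × 27/30 = 946.80 → 947.
edging pick-up: 72 × 27/23 = 84.52 → 85.

Cast on 234 stitches; work 947 rows; edging pick-up 85 stitches.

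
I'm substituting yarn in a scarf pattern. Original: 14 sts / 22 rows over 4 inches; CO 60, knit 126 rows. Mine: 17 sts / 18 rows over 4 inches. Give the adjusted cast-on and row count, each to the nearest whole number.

Cast on 73 stitches; work 103 rows.

Stitches: 60 × 17/14 = 72.86 → 73.
Rows: 126 × 18/22 = 103.09 → 103.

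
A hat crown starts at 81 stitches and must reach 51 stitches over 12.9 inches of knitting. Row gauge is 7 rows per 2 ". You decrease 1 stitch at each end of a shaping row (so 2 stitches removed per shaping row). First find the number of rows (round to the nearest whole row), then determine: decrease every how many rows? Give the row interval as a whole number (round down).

Decrease every 3rd row.

Rows = 12.9 × 3.5 = 45.1 → 45 rows.
Stitches to remove: 30 → 15 shaping rows (at 2 st each).
45 / 15 = 3.00 → every 3 rows.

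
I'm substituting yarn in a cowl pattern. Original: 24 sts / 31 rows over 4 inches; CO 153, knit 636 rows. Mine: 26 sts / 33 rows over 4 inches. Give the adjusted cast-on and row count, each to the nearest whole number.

Cast on 166 stitches; work 677 rows.

Stitches: 153 × 26/24 = 165.75 → 166.
Rows: 636 × 33/31 = 677.03 → 677.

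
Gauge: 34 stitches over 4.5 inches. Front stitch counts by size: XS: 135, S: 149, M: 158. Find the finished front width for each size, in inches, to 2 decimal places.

XS 17.87 inches; S 19.72 inches; M 20.91 inches.

34/4.5 = 7.556 sts per in.
XS: 135 / 7.556 = 17.868 → 17.87 in.
S: 149 / 7.556 = 19.721 → 19.72 in.
M: 158 / 7.556 = 20.912 → 20.91 in.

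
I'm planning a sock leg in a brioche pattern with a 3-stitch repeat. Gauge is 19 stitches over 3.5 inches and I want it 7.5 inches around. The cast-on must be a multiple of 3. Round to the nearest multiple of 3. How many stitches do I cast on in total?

19 / 3.5 = 5.429 sts per inch.
7.5 × 5.429 = 40.71 sts.
Nearest multiple of 3: 42.

Cast on 42 stitches.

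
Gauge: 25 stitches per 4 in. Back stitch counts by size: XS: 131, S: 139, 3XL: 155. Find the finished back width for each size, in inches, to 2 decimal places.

25/4 = 6.25 sts per in.
XS: 131 / 6.25 = 20.960 → 20.96 in.
S: 139 / 6.25 = 22.240 → 22.24 in.
3XL: 155 / 6.25 = 24.800 → 24.80 in.

XS 20.96 inches; S 22.24 inches; 3XL 24.80 inches.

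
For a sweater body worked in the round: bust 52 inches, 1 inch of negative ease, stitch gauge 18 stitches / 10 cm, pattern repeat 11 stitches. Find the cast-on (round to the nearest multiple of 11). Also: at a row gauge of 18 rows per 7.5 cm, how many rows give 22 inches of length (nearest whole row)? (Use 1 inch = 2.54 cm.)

Cast on 231 stitches; work 134 rows.

Finished = 52 − 1 = 51 inches.
51 inches × 2.54 = 129.54 cm.
18/10 = 1.8 sts per cm; 129.54 × 1.8 = 233.17 sts.
Nearest multiple of 11 → 231.
22 inches = 55.88 cm; × 2.4 = 134.11 → 134 rows.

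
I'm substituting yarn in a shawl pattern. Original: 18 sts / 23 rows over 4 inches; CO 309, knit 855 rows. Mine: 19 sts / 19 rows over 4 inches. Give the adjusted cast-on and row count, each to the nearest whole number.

Cast on 326 stitches; work 706 rows.

Stitches: 309 × 19/18 = 326.17 → 326.
Rows: 855 × 19/23 = 706.30 → 706.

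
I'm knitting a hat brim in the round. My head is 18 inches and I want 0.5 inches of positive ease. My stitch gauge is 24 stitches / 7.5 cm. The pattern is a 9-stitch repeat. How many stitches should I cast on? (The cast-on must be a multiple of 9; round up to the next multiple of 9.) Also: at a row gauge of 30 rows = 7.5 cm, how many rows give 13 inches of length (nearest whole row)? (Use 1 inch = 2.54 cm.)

Cast on 153 stitches; work 132 rows.

Finished = 18 + 0.5 = 18.5 inches.
18.5 inches × 2.54 = 46.99 cm.
24/7.5 = 3.2 sts per cm; 46.99 × 3.2 = 150.37 sts.
Next multiple of 9 → 153.
13 inches = 33.02 cm; × 4 = 132.08 → 132 rows.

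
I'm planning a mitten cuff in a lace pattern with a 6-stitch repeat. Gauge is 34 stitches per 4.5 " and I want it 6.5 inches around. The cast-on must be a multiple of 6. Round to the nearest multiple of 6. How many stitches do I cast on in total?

34 / 4.5 = 7.556 sts per inch.
6.5 × 7.556 = 49.11 sts.
Nearest multiple of 6: 48.

48 stitches.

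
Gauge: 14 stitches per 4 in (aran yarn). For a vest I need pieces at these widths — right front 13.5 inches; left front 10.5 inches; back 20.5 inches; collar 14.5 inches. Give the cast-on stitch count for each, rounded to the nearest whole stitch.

Rate = 14/4 = 3.5 sts per in.
right front: 13.5 × 3.5 = 47.25 → 47.
left front: 10.5 × 3.5 = 36.75 → 37.
back: 20.5 × 3.5 = 71.75 → 72.
collar: 14.5 × 3.5 = 50.75 → 51.

right front 47; left front 37; back 72; collar 51.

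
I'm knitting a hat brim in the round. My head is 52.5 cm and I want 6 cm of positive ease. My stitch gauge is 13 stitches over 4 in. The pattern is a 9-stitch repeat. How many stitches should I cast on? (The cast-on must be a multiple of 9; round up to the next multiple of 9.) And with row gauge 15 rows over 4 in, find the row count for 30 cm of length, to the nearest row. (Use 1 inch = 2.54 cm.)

Finished = 52.5 + 6 = 58.5 cm.
58.5 cm × 1/2.54 = 23.03 inches.
13/4 = 3.25 sts per in; 23.03 × 3.25 = 74.85 sts.
Next multiple of 9 → 81.
30 cm = 11.81 inches; × 3.75 = 44.29 → 44 rows.

Cast on 81 stitches; work 44 rows.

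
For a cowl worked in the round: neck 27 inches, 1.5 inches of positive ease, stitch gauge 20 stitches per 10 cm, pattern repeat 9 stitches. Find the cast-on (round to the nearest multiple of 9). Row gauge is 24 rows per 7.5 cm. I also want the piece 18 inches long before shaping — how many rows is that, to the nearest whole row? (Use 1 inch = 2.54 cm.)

Finished = 27 + 1.5 = 28.5 inches.
28.5 inches × 2.54 = 72.39 cm.
20/10 = 2 sts per cm; 72.39 × 2 = 144.78 sts.
Nearest multiple of 9 → 144.
18 inches = 45.72 cm; × 3.2 = 146.30 → 146 rows.

Cast on 144 stitches; work 146 rows.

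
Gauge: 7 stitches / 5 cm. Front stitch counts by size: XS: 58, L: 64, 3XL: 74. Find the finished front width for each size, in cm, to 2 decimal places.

7/5 = 1.4 sts per cm.
XS: 58 / 1.4 = 41.429 → 41.43 cm.
L: 64 / 1.4 = 45.714 → 45.71 cm.
3XL: 74 / 1.4 = 52.857 → 52.86 cm.

XS 41.43 cm; L 45.71 cm; 3XL 52.86 cm.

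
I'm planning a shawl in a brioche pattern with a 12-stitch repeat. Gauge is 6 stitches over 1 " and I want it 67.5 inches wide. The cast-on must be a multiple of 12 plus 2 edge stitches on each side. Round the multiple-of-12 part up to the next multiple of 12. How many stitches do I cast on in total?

6 / 1 = 6 sts per inch.
67.5 × 6 = 405.00 sts.
Less 4 edge sts → 401.00 for the repeat.
Next multiple of 12: 408.
Add back 4 edge sts → 412.

Cast on 412 stitches.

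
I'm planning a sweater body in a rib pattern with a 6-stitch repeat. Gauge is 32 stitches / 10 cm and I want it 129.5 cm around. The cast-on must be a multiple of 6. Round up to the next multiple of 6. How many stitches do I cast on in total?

420 stitches.

32 / 10 = 3.2 sts per cm.
129.5 × 3.2 = 414.40 sts.
Next multiple of 6: 420.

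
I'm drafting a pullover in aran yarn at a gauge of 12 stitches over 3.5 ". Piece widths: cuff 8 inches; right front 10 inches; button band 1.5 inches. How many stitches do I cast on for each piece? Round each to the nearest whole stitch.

Rate = 12/3.5 = 3.429 sts per in.
cuff: 8 × 3.429 = 27.43 → 27.
right front: 10 × 3.429 = 34.29 → 34.
button band: 1.5 × 3.429 = 5.14 → 5.

cuff 27; right front 34; button band 5.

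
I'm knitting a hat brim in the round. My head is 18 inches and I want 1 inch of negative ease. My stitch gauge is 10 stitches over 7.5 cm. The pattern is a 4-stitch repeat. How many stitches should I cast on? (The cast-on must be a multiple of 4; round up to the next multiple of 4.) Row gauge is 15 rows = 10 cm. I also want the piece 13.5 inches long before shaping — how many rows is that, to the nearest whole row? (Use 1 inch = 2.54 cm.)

Cast on 60 stitches; work 51 rows.

Finished = 18 − 1 = 17 inches.
17 inches × 2.54 = 43.18 cm.
10/7.5 = 1.333 sts per cm; 43.18 × 1.333 = 57.57 sts.
Next multiple of 4 → 60.
13.5 inches = 34.29 cm; × 1.5 = 51.44 → 51 rows.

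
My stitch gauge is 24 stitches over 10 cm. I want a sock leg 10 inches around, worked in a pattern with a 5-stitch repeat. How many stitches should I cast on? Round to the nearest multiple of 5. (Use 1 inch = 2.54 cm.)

10 in = 10 × 2.54 = 25.40 cm.
24 / 10 = 2.4 sts/cm.
25.40 × 2.4 = 60.96 sts.
→ 60.

Cast on 60 stitches.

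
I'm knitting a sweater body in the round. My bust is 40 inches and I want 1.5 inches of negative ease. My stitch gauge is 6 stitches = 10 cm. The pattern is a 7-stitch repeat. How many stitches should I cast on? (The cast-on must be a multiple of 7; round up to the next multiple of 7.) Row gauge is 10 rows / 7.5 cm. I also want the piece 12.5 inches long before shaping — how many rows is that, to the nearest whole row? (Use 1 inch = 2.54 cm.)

Finished = 40 − 1.5 = 38.5 inches.
38.5 inches × 2.54 = 97.79 cm.
6/10 = 0.6 sts per cm; 97.79 × 0.6 = 58.67 sts.
Next multiple of 7 → 63.
12.5 inches = 31.75 cm; × 1.333 = 42.33 → 42 rows.

Cast on 63 stitches; work 42 rows.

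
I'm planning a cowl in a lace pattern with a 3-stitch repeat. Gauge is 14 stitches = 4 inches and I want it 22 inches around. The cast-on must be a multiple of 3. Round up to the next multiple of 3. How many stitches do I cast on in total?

14 / 4 = 3.5 sts per inch.
22 × 3.5 = 77.00 sts.
Next multiple of 3: 78.

CO 78 sts.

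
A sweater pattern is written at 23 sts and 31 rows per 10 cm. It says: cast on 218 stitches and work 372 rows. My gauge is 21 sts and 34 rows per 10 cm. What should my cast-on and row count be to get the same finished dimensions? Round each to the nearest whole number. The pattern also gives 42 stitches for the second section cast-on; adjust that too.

Cast on 199 stitches; work 408 rows; second section cast-on 38 stitches.

Stitches: 218 × 21/23 = 199.04 → 199.
Rows: 372 × 34/31 = 408.00 → 408.
second section cast-on: 42 × 21/23 = 38.35 → 38.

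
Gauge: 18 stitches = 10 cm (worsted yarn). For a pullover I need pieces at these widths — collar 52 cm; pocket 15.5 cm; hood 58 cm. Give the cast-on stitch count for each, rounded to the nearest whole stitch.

Rate = 18/10 = 1.8 sts per cm.
collar: 52 × 1.8 = 93.60 → 94.
pocket: 15.5 × 1.8 = 27.90 → 28.
hood: 58 × 1.8 = 104.40 → 104.

collar 94; pocket 28; hood 104.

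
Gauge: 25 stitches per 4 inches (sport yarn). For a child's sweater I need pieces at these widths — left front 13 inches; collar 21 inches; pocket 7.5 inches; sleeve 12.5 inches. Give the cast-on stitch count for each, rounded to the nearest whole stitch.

left front 81; collar 131; pocket 47; sleeve 78.

Rate = 25/4 = 6.25 sts per in.
left front: 13 × 6.25 = 81.25 → 81.
collar: 21 × 6.25 = 131.25 → 131.
pocket: 7.5 × 6.25 = 46.88 → 47.
sleeve: 12.5 × 6.25 = 78.12 → 78.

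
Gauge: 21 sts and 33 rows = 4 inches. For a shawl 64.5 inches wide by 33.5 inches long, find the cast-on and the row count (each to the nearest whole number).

Cast on 339 stitches and work 276 rows.

Stitch gauge = 21/4 = 5.25 sts/in; 64.5 × 5.25 = 338.62 → 339 sts.
Row gauge = 33/4 = 8.25 rows/in; 33.5 × 8.25 = 276.38 → 276 rows.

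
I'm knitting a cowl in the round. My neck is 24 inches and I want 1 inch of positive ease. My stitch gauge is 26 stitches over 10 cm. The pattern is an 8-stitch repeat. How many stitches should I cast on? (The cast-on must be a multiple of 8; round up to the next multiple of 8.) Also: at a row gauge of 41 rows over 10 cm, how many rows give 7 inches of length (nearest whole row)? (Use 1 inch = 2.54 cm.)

Cast on 168 stitches; work 73 rows.

Finished = 24 + 1 = 25 inches.
25 inches × 2.54 = 63.50 cm.
26/10 = 2.6 sts per cm; 63.50 × 2.6 = 165.10 sts.
Next multiple of 8 → 168.
7 inches = 17.78 cm; × 4.1 = 72.90 → 73 rows.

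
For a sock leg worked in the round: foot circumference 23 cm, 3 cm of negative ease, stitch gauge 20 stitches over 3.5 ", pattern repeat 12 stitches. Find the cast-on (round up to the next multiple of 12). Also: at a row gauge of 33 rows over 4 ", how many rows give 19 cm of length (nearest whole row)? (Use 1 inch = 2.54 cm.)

Cast on 48 stitches; work 62 rows.

Finished = 23 − 3 = 20 cm.
20 cm × 1/2.54 = 7.87 inches.
20/3.5 = 5.714 sts per in; 7.87 × 5.714 = 44.99 sts.
Next multiple of 12 → 48.
19 cm = 7.48 inches; × 8.25 = 61.71 → 62 rows.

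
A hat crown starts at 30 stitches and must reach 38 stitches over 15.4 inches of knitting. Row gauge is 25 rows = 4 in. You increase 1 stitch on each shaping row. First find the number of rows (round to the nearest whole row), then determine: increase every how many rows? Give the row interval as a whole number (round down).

Rows = 15.4 × 6.25 = 96.2 → 96 rows.
Stitches to add: 8 → 8 shaping rows (at 1 st each).
96 / 8 = 12.00 → every 12 rows.

Increase every 12th row.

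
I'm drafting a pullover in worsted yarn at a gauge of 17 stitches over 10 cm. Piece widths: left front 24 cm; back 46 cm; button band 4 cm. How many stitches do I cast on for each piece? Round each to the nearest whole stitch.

Rate = 17/10 = 1.7 sts per cm.
left front: 24 × 1.7 = 40.80 → 41.
back: 46 × 1.7 = 78.20 → 78.
button band: 4 × 1.7 = 6.80 → 7.

left front 41; back 78; button band 7.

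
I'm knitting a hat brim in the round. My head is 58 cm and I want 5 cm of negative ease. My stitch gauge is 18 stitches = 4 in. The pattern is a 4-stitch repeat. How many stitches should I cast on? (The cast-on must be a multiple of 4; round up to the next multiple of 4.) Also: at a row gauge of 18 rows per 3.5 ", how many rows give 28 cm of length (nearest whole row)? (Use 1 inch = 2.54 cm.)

Finished = 58 − 5 = 53 cm.
53 cm × 1/2.54 = 20.87 inches.
18/4 = 4.5 sts per in; 20.87 × 4.5 = 93.90 sts.
Next multiple of 4 → 96.
28 cm = 11.02 inches; × 5.143 = 56.69 → 57 rows.

Cast on 96 stitches; work 57 rows.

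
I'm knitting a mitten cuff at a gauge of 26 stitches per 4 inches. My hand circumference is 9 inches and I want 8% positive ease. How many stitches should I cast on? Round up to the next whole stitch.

64 stitches.

Finished = 9 × 1.08 = 9.72 in.
26 / 4 = 6.5 sts per inch.
9.72 × 6.5 = 63.18 sts.
→ 64 sts.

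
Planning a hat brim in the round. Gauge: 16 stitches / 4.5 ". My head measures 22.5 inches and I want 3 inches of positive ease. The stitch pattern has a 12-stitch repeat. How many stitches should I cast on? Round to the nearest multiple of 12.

96 stitches.

Finished = 22.5 + 3 = 25.5 inches.
16 / 4.5 = 3.556 sts/in.
25.5 × 3.556 = 90.67 sts.
Nearest multiple of 12: 96.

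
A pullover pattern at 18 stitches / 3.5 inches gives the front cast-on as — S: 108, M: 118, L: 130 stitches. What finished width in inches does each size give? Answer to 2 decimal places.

18/3.5 = 5.143 sts per in.
S: 108 / 5.143 = 21.000 → 21.00 in.
M: 118 / 5.143 = 22.944 → 22.94 in.
L: 130 / 5.143 = 25.278 → 25.28 in.

S 21.00 inches; M 22.94 inches; L 25.28 inches.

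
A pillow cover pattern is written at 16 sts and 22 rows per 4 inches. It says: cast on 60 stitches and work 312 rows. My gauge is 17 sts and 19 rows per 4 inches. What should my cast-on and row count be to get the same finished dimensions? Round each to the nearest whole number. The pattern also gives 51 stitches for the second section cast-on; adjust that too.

Cast on 64 stitches; work 269 rows; second section cast-on 54 stitches.

Stitches: 60 × 17/16 = 63.75 → 64.
Rows: 312 × 19/22 = 269.45 → 269.
second section cast-on: 51 × 17/16 = 54.19 → 54.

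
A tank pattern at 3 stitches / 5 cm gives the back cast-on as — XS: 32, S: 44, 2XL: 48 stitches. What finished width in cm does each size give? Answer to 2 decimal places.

XS 53.33 cm; S 73.33 cm; 2XL 80.00 cm.

3/5 = 0.6 sts per cm.
XS: 32 / 0.6 = 53.333 → 53.33 cm.
S: 44 / 0.6 = 73.333 → 73.33 cm.
2XL: 48 / 0.6 = 80.000 → 80.00 cm.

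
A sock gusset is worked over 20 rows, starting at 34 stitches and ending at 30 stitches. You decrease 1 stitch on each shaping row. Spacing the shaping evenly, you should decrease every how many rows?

Stitches to remove: |30 − 34| = 4.
Shaping rows needed: 4 / 1 = 4.
20 rows / 4 = every 5 rows.

Decrease every 5th row.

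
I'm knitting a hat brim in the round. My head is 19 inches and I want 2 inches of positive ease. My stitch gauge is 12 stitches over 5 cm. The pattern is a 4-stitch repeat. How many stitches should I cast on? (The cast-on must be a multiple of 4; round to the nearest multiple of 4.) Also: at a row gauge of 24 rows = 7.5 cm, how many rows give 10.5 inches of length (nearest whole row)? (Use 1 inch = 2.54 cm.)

Cast on 128 stitches; work 85 rows.

Finished = 19 + 2 = 21 inches.
21 inches × 2.54 = 53.34 cm.
12/5 = 2.4 sts per cm; 53.34 × 2.4 = 128.02 sts.
Nearest multiple of 4 → 128.
10.5 inches = 26.67 cm; × 3.2 = 85.34 → 85 rows.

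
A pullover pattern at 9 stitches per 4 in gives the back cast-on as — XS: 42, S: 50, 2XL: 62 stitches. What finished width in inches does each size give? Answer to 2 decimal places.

XS 18.67 inches; S 22.22 inches; 2XL 27.56 inches.

9/4 = 2.25 sts per in.
XS: 42 / 2.25 = 18.667 → 18.67 in.
S: 50 / 2.25 = 22.222 → 22.22 in.
2XL: 62 / 2.25 = 27.556 → 27.56 in.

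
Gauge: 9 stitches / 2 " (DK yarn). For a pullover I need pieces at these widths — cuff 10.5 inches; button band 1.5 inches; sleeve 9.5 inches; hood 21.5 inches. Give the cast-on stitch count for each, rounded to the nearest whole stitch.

cuff 47; button band 7; sleeve 43; hood 97.

Rate = 9/2 = 4.5 sts per in.
cuff: 10.5 × 4.5 = 47.25 → 47.
button band: 1.5 × 4.5 = 6.75 → 7.
sleeve: 9.5 × 4.5 = 42.75 → 43.
hood: 21.5 × 4.5 = 96.75 → 97.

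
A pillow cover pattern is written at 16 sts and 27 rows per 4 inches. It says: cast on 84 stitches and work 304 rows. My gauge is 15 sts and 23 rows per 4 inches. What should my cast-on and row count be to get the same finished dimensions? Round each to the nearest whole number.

Cast on 79 stitches; work 259 rows.

Stitches: 84 × 15/16 = 78.75 → 79.
Rows: 304 × 23/27 = 258.96 → 259.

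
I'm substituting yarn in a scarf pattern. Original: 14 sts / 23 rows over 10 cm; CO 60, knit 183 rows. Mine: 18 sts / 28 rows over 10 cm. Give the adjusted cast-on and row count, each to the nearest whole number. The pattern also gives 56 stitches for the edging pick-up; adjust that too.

Stitches: 60 × 18/14 = 77.14 → 77.
Rows: 183 × 28/23 = 222.78 → 223.
edging pick-up: 56 × 18/14 = 72.00 → 72.

Cast on 77 stitches; work 223 rows; edging pick-up 72 stitches.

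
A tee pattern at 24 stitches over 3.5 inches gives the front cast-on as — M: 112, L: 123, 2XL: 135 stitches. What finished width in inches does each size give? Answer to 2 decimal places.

M 16.33 inches; L 17.94 inches; 2XL 19.69 inches.

24/3.5 = 6.857 sts per in.
M: 112 / 6.857 = 16.333 → 16.33 in.
L: 123 / 6.857 = 17.938 → 17.94 in.
2XL: 135 / 6.857 = 19.688 → 19.69 in.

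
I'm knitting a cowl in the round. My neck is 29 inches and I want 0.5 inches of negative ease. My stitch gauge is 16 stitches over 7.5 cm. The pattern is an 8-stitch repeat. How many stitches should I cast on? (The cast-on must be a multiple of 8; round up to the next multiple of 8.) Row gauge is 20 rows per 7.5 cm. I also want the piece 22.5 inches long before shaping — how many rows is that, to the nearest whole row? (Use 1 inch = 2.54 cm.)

Cast on 160 stitches; work 152 rows.

Finished = 29 − 0.5 = 28.5 inches.
28.5 inches × 2.54 = 72.39 cm.
16/7.5 = 2.133 sts per cm; 72.39 × 2.133 = 154.43 sts.
Next multiple of 8 → 160.
22.5 inches = 57.15 cm; × 2.667 = 152.40 → 152 rows.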